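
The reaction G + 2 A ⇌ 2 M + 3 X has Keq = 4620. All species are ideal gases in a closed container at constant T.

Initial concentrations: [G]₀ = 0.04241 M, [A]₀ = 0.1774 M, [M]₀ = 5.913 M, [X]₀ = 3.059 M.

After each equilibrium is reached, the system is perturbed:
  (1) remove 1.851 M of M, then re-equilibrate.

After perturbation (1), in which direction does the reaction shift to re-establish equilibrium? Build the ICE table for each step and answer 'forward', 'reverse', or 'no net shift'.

Q₀ = 7.4986e+05 vs Keq = 4620 ⇒ Q>K, reverse
Step 1:
                  G         A         M         X
  Initial   0.04241    0.1774     5.913     3.059
  Change     0.2125    0.4251   -0.4251   -0.6376
  Equil       0.255    0.6025     5.488     2.421
  solve Keq expr → x = -0.2125; check Q = 4620
Then remove 1.851 M of M.
Step 2:
                  G         A         M         X
  Initial     0.255    0.6025     3.637     2.421
  Change    -0.0504   -0.1008    0.1008    0.1512
  Equil      0.2046    0.5017     3.738     2.573
  solve Keq expr → x = 0.0504; check Q = 4620

Direction: forward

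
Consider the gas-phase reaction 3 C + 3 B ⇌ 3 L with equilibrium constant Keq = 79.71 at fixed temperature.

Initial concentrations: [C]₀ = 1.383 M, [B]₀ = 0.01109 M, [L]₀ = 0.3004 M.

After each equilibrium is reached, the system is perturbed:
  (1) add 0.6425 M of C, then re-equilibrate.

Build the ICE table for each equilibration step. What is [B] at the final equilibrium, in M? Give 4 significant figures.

[B]_eq = 0.03177 M

Q₀ = 7513 vs Keq = 79.71 ⇒ Q>K, reverse
Step 1:
                    C           B           L
  I             1.383     0.01109      0.3004
  C           0.03282     0.03282    -0.03282
  E             1.416     0.04391      0.2676
  solve Keq expr → x = -0.01094; check Q = 79.71
Then add 0.6425 M of C.
Step 2:
                    C           B           L
  I             2.058     0.04391      0.2676
  C          -0.01215    -0.01215     0.01215
  E             2.046     0.03177      0.2797
  solve Keq expr → x = 0.00405; check Q = 79.71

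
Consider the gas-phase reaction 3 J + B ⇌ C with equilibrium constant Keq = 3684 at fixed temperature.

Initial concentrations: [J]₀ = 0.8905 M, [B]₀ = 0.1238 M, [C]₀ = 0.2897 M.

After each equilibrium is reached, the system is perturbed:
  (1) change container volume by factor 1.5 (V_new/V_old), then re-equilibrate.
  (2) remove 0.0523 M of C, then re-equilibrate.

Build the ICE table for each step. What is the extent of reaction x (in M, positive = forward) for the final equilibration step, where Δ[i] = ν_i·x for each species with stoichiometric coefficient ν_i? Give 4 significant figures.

Q₀ = 3.314 vs Keq = 3684 ⇒ Q<K, forward
Step 1:
                  J         B         C
  I          0.8905    0.1238    0.2897
  C          -0.369    -0.123     0.123
  E          0.5215 7.9002e-04    0.4127
  solve Keq expr → x = 0.123; check Q = 3684
Then change container volume by factor 1.5 (V_new/V_old).
Step 2:
                  J         B         C
  I          0.3476 5.2668e-04    0.2751
  C        0.003569   0.00119  -0.00119
  E          0.3512  0.001716     0.274
  solve Keq expr → x = -0.00119; check Q = 3684
Then remove 0.0523 M of C.
Step 3:
                  J         B         C
  I          0.3512  0.001716    0.2217
  C       -9.4335e-04 -3.1445e-04 3.1445e-04
  E          0.3503  0.001402     0.222
  solve Keq expr → x = 3.1445e-04; check Q = 3684

x = 3.1445e-04 M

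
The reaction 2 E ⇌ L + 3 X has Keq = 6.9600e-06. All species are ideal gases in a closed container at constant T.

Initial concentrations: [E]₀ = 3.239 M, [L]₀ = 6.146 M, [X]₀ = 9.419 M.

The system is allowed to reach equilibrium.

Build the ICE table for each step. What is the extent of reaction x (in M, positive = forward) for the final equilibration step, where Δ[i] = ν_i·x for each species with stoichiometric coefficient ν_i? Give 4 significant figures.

x = -3.12 M

Q₀ = 489.5 vs Keq = 6.9600e-06 ⇒ Q>K, reverse
Step 1:
                    E           L           X
  I             3.239       6.146       9.419
  C              6.24       -3.12       -9.36
  E             9.479       3.026     0.05912
  solve Keq expr → x = -3.12; check Q = 6.9600e-06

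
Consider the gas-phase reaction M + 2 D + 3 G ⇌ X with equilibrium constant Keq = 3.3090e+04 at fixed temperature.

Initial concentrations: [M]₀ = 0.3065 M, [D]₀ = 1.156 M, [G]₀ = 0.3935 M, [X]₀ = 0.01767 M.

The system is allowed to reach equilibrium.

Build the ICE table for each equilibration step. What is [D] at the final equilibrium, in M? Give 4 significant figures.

[D]_eq = 0.9137 M

Q₀ = 0.708 vs Keq = 3.3090e+04 ⇒ Q<K, forward
Step 1:
                    M           D           G           X
  Initial      0.3065       1.156      0.3935     0.01767
  Change      -0.1212     -0.2423     -0.3635      0.1212
  Equil        0.1853      0.9137     0.03004      0.1388
  solve Keq expr → x = 0.1212; check Q = 3.3090e+04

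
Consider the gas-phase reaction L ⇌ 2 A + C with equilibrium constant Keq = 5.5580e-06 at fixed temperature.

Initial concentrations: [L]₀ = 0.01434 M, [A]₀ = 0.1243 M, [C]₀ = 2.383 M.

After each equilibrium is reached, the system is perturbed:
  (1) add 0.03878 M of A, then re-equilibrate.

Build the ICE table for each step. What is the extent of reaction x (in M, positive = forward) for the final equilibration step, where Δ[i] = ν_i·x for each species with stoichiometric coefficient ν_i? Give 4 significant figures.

x = -0.01936 M

Q₀ = 2.568 vs Keq = 5.5580e-06 ⇒ Q>K, reverse
Step 1:
                  L         A         C
  Initial   0.01434    0.1243     2.383
  Change    0.06194   -0.1239  -0.06194
  Equil     0.07628 4.2738e-04     2.321
  solve Keq expr → x = -0.06194; check Q = 5.5580e-06
Then add 0.03878 M of A.
Step 2:
                  L         A         C
  Initial   0.07628   0.03921     2.321
  Change    0.01936  -0.03873  -0.01936
  Equil     0.09564 4.8057e-04     2.302
  solve Keq expr → x = -0.01936; check Q = 5.5580e-06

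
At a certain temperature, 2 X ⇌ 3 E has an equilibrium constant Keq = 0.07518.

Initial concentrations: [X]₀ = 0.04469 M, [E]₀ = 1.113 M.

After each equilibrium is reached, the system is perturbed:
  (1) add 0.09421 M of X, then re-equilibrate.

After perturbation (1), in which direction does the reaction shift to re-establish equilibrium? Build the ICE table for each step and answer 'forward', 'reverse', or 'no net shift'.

Q₀ = 690.3 vs Keq = 0.07518 ⇒ Q>K, reverse
Step 1:
                    X           E
  Initial     0.04469       1.113
  Change       0.5443     -0.8164
  Equil         0.589      0.2966
  solve Keq expr → x = -0.2721; check Q = 0.07518
Then add 0.09421 M of X.
Step 2:
                    X           E
  Initial      0.6832      0.2966
  Change     -0.01693      0.0254
  Equil        0.6663       0.322
  solve Keq expr → x = 0.008467; check Q = 0.07518

Direction: forward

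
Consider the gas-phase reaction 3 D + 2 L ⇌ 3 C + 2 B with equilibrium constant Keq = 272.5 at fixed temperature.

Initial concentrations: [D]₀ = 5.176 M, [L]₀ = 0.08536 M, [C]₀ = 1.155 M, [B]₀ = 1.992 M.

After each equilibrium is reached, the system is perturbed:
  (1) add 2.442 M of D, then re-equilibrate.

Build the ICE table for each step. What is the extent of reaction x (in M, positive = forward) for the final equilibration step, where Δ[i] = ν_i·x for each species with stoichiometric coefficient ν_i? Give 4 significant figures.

x = 0.00337 M

Q₀ = 6.051 vs Keq = 272.5 ⇒ Q<K, forward
Step 1:
                  D         L         C         B
  I           5.176   0.08536     1.155     1.992
  C         -0.1048  -0.06989    0.1048   0.06989
  E           5.071   0.01547      1.26     2.062
  solve Keq expr → x = 0.03495; check Q = 272.5
Then add 2.442 M of D.
Step 2:
                  D         L         C         B
  I           7.513   0.01547      1.26     2.062
  C        -0.01011  -0.00674   0.01011   0.00674
  E           7.503  0.008726      1.27     2.069
  solve Keq expr → x = 0.00337; check Q = 272.5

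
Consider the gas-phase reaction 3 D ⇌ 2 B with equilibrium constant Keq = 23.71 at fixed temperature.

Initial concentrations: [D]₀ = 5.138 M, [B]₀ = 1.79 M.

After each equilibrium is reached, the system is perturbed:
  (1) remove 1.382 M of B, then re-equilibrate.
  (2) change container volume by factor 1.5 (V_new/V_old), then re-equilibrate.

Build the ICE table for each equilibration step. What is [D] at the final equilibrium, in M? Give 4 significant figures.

[D]_eq = 0.5829 M

Q₀ = 0.02362 vs Keq = 23.71 ⇒ Q<K, forward
Step 1:
                  D         B
  init        5.138      1.79
  Δ          -4.179     2.786
  eq         0.9594     4.576
  solve Keq expr → x = 1.393; check Q = 23.71
Then remove 1.382 M of B.
Step 2:
                  D         B
  init       0.9594     3.194
  Δ         -0.1852    0.1234
  eq         0.7742     3.317
  solve Keq expr → x = 0.06172; check Q = 23.71
Then change container volume by factor 1.5 (V_new/V_old).
Step 3:
                  D         B
  init       0.5162     2.211
  Δ         0.06674  -0.04449
  eq         0.5829     2.167
  solve Keq expr → x = -0.02225; check Q = 23.71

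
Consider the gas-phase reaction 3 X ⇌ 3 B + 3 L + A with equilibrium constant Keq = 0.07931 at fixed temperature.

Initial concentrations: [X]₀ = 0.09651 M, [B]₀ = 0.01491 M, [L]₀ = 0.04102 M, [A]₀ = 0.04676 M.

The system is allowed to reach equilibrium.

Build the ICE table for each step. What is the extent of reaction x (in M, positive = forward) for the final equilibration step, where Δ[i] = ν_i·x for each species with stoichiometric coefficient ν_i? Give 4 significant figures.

x = 0.0281 M

Q₀ = 1.1901e-08 vs Keq = 0.07931 ⇒ Q<K, forward
Step 1:
                   X          B          L          A
  Initial    0.09651    0.01491    0.04102    0.04676
  Change    -0.08431    0.08431    0.08431     0.0281
  Equil       0.0122    0.09922     0.1253    0.07486
  solve Keq expr → x = 0.0281; check Q = 0.07931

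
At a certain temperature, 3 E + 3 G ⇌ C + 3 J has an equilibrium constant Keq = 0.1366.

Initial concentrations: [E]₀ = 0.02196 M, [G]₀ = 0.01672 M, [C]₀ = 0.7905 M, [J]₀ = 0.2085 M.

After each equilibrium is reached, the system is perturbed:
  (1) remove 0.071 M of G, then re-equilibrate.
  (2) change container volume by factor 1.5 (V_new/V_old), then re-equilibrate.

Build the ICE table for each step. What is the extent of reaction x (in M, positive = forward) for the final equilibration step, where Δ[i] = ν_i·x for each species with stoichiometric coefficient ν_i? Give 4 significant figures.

x = -7.6502e-04 M

Q₀ = 1.4475e+08 vs Keq = 0.1366 ⇒ Q>K, reverse
Step 1:
                  E         G         C         J
  init      0.02196   0.01672    0.7905    0.2085
  Δ          0.1847    0.1847  -0.06156   -0.1847
  eq         0.2066    0.2014    0.7289   0.02382
  solve Keq expr → x = -0.06156; check Q = 0.1366
Then remove 0.071 M of G.
Step 2:
                  E         G         C         J
  init       0.2066    0.1304    0.7289   0.02382
  Δ           0.007     0.007 -0.002333    -0.007
  eq         0.2136    0.1374    0.7266   0.01682
  solve Keq expr → x = -0.002333; check Q = 0.1366
Then change container volume by factor 1.5 (V_new/V_old).
Step 3:
                  E         G         C         J
  init       0.1424    0.0916    0.4844   0.01121
  Δ        0.002295  0.002295 -7.6502e-04 -0.002295
  eq         0.1447    0.0939    0.4836  0.008916
  solve Keq expr → x = -7.6502e-04; check Q = 0.1366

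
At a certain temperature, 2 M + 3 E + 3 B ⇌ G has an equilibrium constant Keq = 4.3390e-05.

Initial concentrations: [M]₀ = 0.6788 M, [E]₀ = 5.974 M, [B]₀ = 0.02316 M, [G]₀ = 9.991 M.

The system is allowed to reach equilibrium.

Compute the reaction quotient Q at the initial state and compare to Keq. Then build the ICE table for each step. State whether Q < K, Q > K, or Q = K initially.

Q₀ = 8187; Q > K (proceeds reverse)

Q₀ = 8187 vs Keq = 4.3390e-05 ⇒ Q>K, reverse
Step 1:
                  M         E         B         G
  Initial    0.6788     5.974   0.02316     9.991
  Change      2.136     3.203     3.203    -1.068
  Equil       2.814     9.177     3.227     8.923
  solve Keq expr → x = -1.068; check Q = 4.3390e-05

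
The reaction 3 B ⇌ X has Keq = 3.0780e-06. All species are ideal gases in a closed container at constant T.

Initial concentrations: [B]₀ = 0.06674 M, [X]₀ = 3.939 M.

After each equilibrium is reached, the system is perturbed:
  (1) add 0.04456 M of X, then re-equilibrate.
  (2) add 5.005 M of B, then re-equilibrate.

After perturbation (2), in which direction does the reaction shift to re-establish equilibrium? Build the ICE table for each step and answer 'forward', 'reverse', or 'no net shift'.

Q₀ = 1.3250e+04 vs Keq = 3.0780e-06 ⇒ Q>K, reverse
Step 1:
                   B          X
  I          0.06674      3.939
  C             11.8     -3.934
  E            11.87   0.005146
  solve Keq expr → x = -3.934; check Q = 3.0780e-06
Then add 0.04456 M of X.
Step 2:
                   B          X
  I            11.87    0.04971
  C           0.1332   -0.04438
  E               12   0.005321
  solve Keq expr → x = -0.04438; check Q = 3.0780e-06
Then add 5.005 M of B.
Step 3:
                   B          X
  I            17.01   0.005321
  C         -0.02922   0.009741
  E            16.98    0.01506
  solve Keq expr → x = 0.009741; check Q = 3.0780e-06

Direction: forward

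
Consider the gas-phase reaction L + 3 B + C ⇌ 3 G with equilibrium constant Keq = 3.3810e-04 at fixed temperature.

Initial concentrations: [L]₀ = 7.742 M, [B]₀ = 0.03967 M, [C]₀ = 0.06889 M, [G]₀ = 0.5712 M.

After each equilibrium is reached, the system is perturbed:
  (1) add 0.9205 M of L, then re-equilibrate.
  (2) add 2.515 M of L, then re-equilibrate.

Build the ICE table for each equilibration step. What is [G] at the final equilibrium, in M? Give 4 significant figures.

[G]_eq = 0.05425 M

Q₀ = 5597 vs Keq = 3.3810e-04 ⇒ Q>K, reverse
Step 1:
                  L         B         C         G
  I           7.742   0.03967   0.06889    0.5712
  C          0.1742    0.5225    0.1742   -0.5225
  E           7.916    0.5622    0.2431   0.04871
  solve Keq expr → x = -0.1742; check Q = 3.3810e-04
Then add 0.9205 M of L.
Step 2:
                  L         B         C         G
  I           8.837    0.5622    0.2431   0.04871
  C       -5.4456e-04 -0.001634 -5.4456e-04  0.001634
  E           8.836    0.5605    0.2425   0.05034
  solve Keq expr → x = 5.4456e-04; check Q = 3.3810e-04
Then add 2.515 M of L.
Step 3:
                  L         B         C         G
  I           11.35    0.5605    0.2425   0.05034
  C       -0.001301 -0.003903 -0.001301  0.003903
  E           11.35    0.5566    0.2412   0.05425
  solve Keq expr → x = 0.001301; check Q = 3.3810e-04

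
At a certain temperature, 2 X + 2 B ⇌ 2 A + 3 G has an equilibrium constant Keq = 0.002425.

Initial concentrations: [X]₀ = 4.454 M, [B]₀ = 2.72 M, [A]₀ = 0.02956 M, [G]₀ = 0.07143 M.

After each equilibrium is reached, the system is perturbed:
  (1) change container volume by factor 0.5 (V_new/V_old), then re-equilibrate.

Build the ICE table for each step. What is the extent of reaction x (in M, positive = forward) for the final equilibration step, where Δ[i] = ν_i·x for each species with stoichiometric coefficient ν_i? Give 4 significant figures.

x = -0.0635 M

Q₀ = 2.1698e-09 vs Keq = 0.002425 ⇒ Q<K, forward
Step 1:
                  X         B         A         G
  I           4.454      2.72   0.02956   0.07143
  C         -0.5175   -0.5175    0.5175    0.7762
  E           3.937     2.203    0.5471    0.8477
  solve Keq expr → x = 0.2587; check Q = 0.002425
Then change container volume by factor 0.5 (V_new/V_old).
Step 2:
                  X         B         A         G
  I           7.873     4.405     1.094     1.695
  C           0.127     0.127    -0.127   -0.1905
  E               8     4.532    0.9671     1.505
  solve Keq expr → x = -0.0635; check Q = 0.002425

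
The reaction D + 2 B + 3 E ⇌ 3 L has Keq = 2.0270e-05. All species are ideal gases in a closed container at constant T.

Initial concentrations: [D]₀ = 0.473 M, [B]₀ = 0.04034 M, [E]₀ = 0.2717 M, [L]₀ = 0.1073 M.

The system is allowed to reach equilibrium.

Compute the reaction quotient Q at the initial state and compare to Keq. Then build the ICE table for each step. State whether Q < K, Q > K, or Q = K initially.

Q₀ = 80.02; Q > K (proceeds reverse)

Q₀ = 80.02 vs Keq = 2.0270e-05 ⇒ Q>K, reverse
Step 1:
                    D           B           E           L
  init          0.473     0.04034      0.2717      0.1073
  Δ           0.03514     0.07027      0.1054     -0.1054
  eq           0.5081      0.1106      0.3771    0.001891
  solve Keq expr → x = -0.03514; check Q = 2.0270e-05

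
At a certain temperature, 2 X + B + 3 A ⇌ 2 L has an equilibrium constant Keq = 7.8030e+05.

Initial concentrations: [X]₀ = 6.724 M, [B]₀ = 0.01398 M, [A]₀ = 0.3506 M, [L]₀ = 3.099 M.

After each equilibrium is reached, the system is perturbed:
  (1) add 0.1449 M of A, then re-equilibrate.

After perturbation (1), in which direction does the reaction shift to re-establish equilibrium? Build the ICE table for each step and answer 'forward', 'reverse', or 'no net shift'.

Direction: forward

Q₀ = 352.6 vs Keq = 7.8030e+05 ⇒ Q<K, forward
Step 1:
                   X          B          A          L
  init         6.724    0.01398     0.3506      3.099
  Δ         -0.02794   -0.01397   -0.04191    0.02794
  eq           6.696 9.5012e-06     0.3087      3.127
  solve Keq expr → x = 0.01397; check Q = 7.8030e+05
Then add 0.1449 M of A.
Step 2:
                   X          B          A          L
  init         6.696 9.5012e-06     0.4536      3.127
  Δ       -1.3012e-05 -6.5061e-06 -1.9518e-05 1.3012e-05
  eq           6.696 2.9951e-06     0.4536      3.127
  solve Keq expr → x = 6.5061e-06; check Q = 7.8030e+05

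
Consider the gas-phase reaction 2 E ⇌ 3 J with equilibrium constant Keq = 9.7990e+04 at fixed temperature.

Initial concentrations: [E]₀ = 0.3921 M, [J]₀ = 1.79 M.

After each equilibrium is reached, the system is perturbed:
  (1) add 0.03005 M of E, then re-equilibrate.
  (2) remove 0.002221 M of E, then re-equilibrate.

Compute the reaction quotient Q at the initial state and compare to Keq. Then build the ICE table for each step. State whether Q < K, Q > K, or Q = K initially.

Q₀ = 37.3 vs Keq = 9.7990e+04 ⇒ Q<K, forward
Step 1:
                    E           J
  I            0.3921        1.79
  C           -0.3805      0.5708
  E           0.01159       2.361
  solve Keq expr → x = 0.1903; check Q = 9.7990e+04
Then add 0.03005 M of E.
Step 2:
                    E           J
  I           0.04164       2.361
  C          -0.02972     0.04458
  E           0.01192       2.405
  solve Keq expr → x = 0.01486; check Q = 9.7990e+04
Then remove 0.002221 M of E.
Step 3:
                    E           J
  I          0.009696       2.405
  C          0.002197   -0.003295
  E           0.01189       2.402
  solve Keq expr → x = -0.001098; check Q = 9.7990e+04

Q₀ = 37.3; Q < K (proceeds forward)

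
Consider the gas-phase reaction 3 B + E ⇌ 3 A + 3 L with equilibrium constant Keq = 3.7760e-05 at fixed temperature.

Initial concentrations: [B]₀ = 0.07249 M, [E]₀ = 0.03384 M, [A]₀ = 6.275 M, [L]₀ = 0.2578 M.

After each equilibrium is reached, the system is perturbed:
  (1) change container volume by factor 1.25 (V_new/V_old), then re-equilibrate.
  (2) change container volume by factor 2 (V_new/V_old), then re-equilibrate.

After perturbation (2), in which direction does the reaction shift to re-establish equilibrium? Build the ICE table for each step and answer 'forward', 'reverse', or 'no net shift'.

Q₀ = 3.2842e+05 vs Keq = 3.7760e-05 ⇒ Q>K, reverse
Step 1:
                    B           E           A           L
  I           0.07249     0.03384       6.275      0.2578
  C            0.2569     0.08563     -0.2569     -0.2569
  E            0.3294      0.1195       6.018  9.0437e-04
  solve Keq expr → x = -0.08563; check Q = 3.7760e-05
Then change container volume by factor 1.25 (V_new/V_old).
Step 2:
                    B           E           A           L
  I            0.2635     0.09558       4.814  7.2349e-04
  C       -1.1555e-04 -3.8515e-05  1.1555e-04  1.1555e-04
  E            0.2634     0.09554       4.815  8.3904e-04
  solve Keq expr → x = 3.8515e-05; check Q = 3.7760e-05
Then change container volume by factor 2 (V_new/V_old).
Step 3:
                    B           E           A           L
  I            0.1317     0.04777       2.407  4.1952e-04
  C       -2.4474e-04 -8.1581e-05  2.4474e-04  2.4474e-04
  E            0.1315     0.04769       2.408  6.6426e-04
  solve Keq expr → x = 8.1581e-05; check Q = 3.7760e-05

Direction: forward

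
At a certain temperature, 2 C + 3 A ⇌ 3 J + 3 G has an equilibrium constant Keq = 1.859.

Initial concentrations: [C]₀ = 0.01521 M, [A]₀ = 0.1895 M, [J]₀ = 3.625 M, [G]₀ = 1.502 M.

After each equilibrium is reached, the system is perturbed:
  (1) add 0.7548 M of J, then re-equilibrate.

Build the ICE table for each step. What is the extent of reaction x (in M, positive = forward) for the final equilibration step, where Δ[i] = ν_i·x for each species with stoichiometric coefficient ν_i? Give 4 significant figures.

x = -0.0212 M

Q₀ = 1.0253e+08 vs Keq = 1.859 ⇒ Q>K, reverse
Step 1:
                    C           A           J           G
  init        0.01521      0.1895       3.625       1.502
  Δ            0.6923       1.038      -1.038      -1.038
  eq           0.7075       1.228       2.587      0.4635
  solve Keq expr → x = -0.3462; check Q = 1.859
Then add 0.7548 M of J.
Step 2:
                    C           A           J           G
  init         0.7075       1.228       3.341      0.4635
  Δ           0.04239     0.06359    -0.06359    -0.06359
  eq           0.7499       1.292       3.278      0.3999
  solve Keq expr → x = -0.0212; check Q = 1.859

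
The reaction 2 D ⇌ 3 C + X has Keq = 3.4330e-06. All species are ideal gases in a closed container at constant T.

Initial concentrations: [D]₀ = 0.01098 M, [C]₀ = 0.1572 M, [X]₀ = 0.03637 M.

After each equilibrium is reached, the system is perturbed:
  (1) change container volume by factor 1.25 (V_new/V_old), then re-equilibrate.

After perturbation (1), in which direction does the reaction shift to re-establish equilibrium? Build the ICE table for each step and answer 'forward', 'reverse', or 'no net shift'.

Q₀ = 1.172 vs Keq = 3.4330e-06 ⇒ Q>K, reverse
Step 1:
                    D           C           X
  Initial     0.01098      0.1572     0.03637
  Change      0.07233     -0.1085    -0.03616
  Equil       0.08331     0.04871  2.0617e-04
  solve Keq expr → x = -0.03616; check Q = 3.4330e-06
Then change container volume by factor 1.25 (V_new/V_old).
Step 2:
                    D           C           X
  Initial     0.06665     0.03897  1.6494e-04
  Change  -1.7279e-04  2.5918e-04  8.6394e-05
  Equil       0.06647     0.03923  2.5133e-04
  solve Keq expr → x = 8.6394e-05; check Q = 3.4330e-06

Direction: forward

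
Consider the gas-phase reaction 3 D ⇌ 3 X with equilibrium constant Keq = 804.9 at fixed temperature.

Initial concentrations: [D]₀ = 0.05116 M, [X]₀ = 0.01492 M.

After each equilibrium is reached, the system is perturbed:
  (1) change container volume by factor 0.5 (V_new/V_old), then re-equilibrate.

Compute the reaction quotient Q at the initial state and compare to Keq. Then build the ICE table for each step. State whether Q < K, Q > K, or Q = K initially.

Q₀ = 0.0248 vs Keq = 804.9 ⇒ Q<K, forward
Step 1:
                   D          X
  I          0.05116    0.01492
  C         -0.04475    0.04475
  E         0.006414    0.05967
  solve Keq expr → x = 0.01492; check Q = 804.9
Then change container volume by factor 0.5 (V_new/V_old).
Step 2:
                   D          X
  I          0.01283     0.1193
  C                0          0
  E          0.01283     0.1193
  solve Keq expr → x = 0; check Q = 804.9

Q₀ = 0.0248; Q < K (proceeds forward)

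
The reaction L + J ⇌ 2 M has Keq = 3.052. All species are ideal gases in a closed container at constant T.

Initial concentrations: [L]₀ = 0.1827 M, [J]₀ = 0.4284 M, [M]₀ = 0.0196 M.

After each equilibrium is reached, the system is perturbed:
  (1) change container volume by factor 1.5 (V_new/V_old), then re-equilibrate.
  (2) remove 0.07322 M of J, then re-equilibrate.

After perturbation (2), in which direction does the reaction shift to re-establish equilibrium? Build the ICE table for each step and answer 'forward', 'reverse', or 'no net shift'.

Direction: reverse

Q₀ = 0.004908 vs Keq = 3.052 ⇒ Q<K, forward
Step 1:
                  L         J         M
  I          0.1827    0.4284    0.0196
  C         -0.1161   -0.1161    0.2323
  E         0.06656    0.3123    0.2519
  solve Keq expr → x = 0.1161; check Q = 3.052
Then change container volume by factor 1.5 (V_new/V_old).
Step 2:
                  L         J         M
  I         0.04438    0.2082    0.1679
  C               0         0         0
  E         0.04438    0.2082    0.1679
  solve Keq expr → x = 0; check Q = 3.052
Then remove 0.07322 M of J.
Step 3:
                  L         J         M
  I         0.04438     0.135    0.1679
  C        0.008187  0.008187  -0.01637
  E         0.05256    0.1431    0.1515
  solve Keq expr → x = -0.008187; check Q = 3.052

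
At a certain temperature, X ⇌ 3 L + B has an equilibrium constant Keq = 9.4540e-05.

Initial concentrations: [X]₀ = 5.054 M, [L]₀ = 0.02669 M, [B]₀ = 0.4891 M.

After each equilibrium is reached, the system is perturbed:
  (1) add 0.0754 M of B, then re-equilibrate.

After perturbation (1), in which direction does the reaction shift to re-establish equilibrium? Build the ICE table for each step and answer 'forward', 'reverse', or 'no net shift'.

Direction: reverse

Q₀ = 1.8400e-06 vs Keq = 9.4540e-05 ⇒ Q<K, forward
Step 1:
                   X          L          B
  I            5.054    0.02669     0.4891
  C         -0.02361    0.07083    0.02361
  E             5.03    0.09752     0.5127
  solve Keq expr → x = 0.02361; check Q = 9.4540e-05
Then add 0.0754 M of B.
Step 2:
                   X          L          B
  I             5.03    0.09752     0.5881
  C         0.001425  -0.004276  -0.001425
  E            5.032    0.09325     0.5867
  solve Keq expr → x = -0.001425; check Q = 9.4540e-05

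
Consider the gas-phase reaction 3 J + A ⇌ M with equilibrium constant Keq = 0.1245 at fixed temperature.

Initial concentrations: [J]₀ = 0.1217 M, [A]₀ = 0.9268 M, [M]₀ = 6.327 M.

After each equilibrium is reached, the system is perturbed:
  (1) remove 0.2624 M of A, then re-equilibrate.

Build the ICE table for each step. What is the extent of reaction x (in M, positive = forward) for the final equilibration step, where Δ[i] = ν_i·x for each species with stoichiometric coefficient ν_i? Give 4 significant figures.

Q₀ = 3787 vs Keq = 0.1245 ⇒ Q>K, reverse
Step 1:
                  J         A         M
  Initial    0.1217    0.9268     6.327
  Change      2.746    0.9155   -0.9155
  Equil       2.868     1.842     5.412
  solve Keq expr → x = -0.9155; check Q = 0.1245
Then remove 0.2624 M of A.
Step 2:
                  J         A         M
  Initial     2.868      1.58     5.412
  Change     0.1186   0.03955  -0.03955
  Equil       2.987     1.619     5.372
  solve Keq expr → x = -0.03955; check Q = 0.1245

x = -0.03955 M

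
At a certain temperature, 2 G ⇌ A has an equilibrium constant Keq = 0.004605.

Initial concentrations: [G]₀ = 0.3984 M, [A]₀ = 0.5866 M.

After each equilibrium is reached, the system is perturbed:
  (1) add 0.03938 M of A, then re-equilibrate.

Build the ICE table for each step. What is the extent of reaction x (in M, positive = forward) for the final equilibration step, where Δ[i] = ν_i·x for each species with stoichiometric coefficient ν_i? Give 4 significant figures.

Q₀ = 3.696 vs Keq = 0.004605 ⇒ Q>K, reverse
Step 1:
                    G           A
  init         0.3984      0.5866
  Δ             1.151     -0.5755
  eq            1.549     0.01106
  solve Keq expr → x = -0.5755; check Q = 0.004605
Then add 0.03938 M of A.
Step 2:
                    G           A
  init          1.549     0.05044
  Δ           0.07652    -0.03826
  eq            1.626     0.01218
  solve Keq expr → x = -0.03826; check Q = 0.004605

x = -0.03826 M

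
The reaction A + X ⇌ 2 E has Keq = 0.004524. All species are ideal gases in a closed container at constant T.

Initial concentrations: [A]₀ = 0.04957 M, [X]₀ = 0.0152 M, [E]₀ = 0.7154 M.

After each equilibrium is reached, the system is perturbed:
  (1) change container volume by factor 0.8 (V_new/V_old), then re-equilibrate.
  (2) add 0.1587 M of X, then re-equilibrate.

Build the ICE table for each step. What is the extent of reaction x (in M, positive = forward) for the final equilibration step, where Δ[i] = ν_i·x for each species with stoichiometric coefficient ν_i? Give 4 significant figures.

x = 0.002498 M

Q₀ = 679.3 vs Keq = 0.004524 ⇒ Q>K, reverse
Step 1:
                   A          X          E
  I          0.04957     0.0152     0.7154
  C            0.345      0.345      -0.69
  E           0.3946     0.3602    0.02536
  solve Keq expr → x = -0.345; check Q = 0.004524
Then change container volume by factor 0.8 (V_new/V_old).
Step 2:
                   A          X          E
  I           0.4932     0.4503     0.0317
  C                0          0          0
  E           0.4932     0.4503     0.0317
  solve Keq expr → x = 0; check Q = 0.004524
Then add 0.1587 M of X.
Step 3:
                   A          X          E
  I           0.4932      0.609     0.0317
  C        -0.002498  -0.002498   0.004996
  E           0.4907     0.6065    0.03669
  solve Keq expr → x = 0.002498; check Q = 0.004524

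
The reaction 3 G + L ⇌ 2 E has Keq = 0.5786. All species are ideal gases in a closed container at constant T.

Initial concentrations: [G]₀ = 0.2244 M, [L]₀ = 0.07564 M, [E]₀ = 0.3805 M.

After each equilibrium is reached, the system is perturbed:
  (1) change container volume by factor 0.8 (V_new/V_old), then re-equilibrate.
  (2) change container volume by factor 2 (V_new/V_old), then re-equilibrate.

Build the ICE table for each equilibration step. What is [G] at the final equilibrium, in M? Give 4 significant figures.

[G]_eq = 0.3943 M

Q₀ = 169.4 vs Keq = 0.5786 ⇒ Q>K, reverse
Step 1:
                  G         L         E
  I          0.2244   0.07564    0.3805
  C          0.3517    0.1172   -0.2344
  E          0.5761    0.1929    0.1461
  solve Keq expr → x = -0.1172; check Q = 0.5786
Then change container volume by factor 0.8 (V_new/V_old).
Step 2:
                  G         L         E
  I          0.7201    0.2411    0.1826
  C        -0.03554  -0.01185   0.02369
  E          0.6845    0.2292    0.2063
  solve Keq expr → x = 0.01185; check Q = 0.5786
Then change container volume by factor 2 (V_new/V_old).
Step 3:
                  G         L         E
  I          0.3423    0.1146    0.1031
  C         0.05206   0.01735  -0.03471
  E          0.3943     0.132   0.06843
  solve Keq expr → x = -0.01735; check Q = 0.5786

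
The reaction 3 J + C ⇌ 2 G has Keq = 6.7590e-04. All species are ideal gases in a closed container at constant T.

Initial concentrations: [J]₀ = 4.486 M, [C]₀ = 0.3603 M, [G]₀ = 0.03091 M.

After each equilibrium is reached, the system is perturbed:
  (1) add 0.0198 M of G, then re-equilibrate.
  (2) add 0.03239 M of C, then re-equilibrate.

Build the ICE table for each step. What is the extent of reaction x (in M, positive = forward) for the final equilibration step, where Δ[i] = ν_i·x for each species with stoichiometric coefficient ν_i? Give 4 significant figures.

Q₀ = 2.9374e-05 vs Keq = 6.7590e-04 ⇒ Q<K, forward
Step 1:
                  J         C         G
  I           4.486    0.3603   0.03091
  C         -0.1498  -0.04993   0.09987
  E           4.336    0.3104    0.1308
  solve Keq expr → x = 0.04993; check Q = 6.7590e-04
Then add 0.0198 M of G.
Step 2:
                  J         C         G
  I           4.336    0.3104    0.1506
  C         0.02531  0.008436  -0.01687
  E           4.362    0.3188    0.1337
  solve Keq expr → x = -0.008436; check Q = 6.7590e-04
Then add 0.03239 M of C.
Step 3:
                  J         C         G
  I           4.362    0.3512    0.1337
  C       -0.008482 -0.002827  0.005654
  E           4.353    0.3484    0.1394
  solve Keq expr → x = 0.002827; check Q = 6.7590e-04

x = 0.002827 M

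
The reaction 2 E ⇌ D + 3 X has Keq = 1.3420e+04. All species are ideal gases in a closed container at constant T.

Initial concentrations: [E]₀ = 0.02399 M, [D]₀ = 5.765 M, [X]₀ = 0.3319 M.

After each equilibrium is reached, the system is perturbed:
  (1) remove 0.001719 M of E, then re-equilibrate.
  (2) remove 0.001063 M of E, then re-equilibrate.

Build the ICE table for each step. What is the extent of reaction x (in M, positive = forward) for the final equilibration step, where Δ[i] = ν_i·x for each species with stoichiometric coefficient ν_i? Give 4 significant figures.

Q₀ = 366.2 vs Keq = 1.3420e+04 ⇒ Q<K, forward
Step 1:
                  E         D         X
  init      0.02399     5.765    0.3319
  Δ        -0.01949  0.009744   0.02923
  eq       0.004502     5.775    0.3611
  solve Keq expr → x = 0.009744; check Q = 1.3420e+04
Then remove 0.001719 M of E.
Step 2:
                  E         D         X
  init     0.002783     5.775    0.3611
  Δ        0.001672 -8.3593e-04 -0.002508
  eq       0.004455     5.774    0.3586
  solve Keq expr → x = -8.3593e-04; check Q = 1.3420e+04
Then remove 0.001063 M of E.
Step 3:
                  E         D         X
  init     0.003392     5.774    0.3586
  Δ        0.001034 -5.1697e-04 -0.001551
  eq       0.004426     5.773    0.3571
  solve Keq expr → x = -5.1697e-04; check Q = 1.3420e+04

x = -5.1697e-04 M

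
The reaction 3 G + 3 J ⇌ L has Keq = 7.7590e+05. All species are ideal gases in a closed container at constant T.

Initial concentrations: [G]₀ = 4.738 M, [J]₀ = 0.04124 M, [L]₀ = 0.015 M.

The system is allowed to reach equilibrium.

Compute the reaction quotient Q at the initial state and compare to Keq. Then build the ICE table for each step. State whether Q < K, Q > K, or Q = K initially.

Q₀ = 2.011 vs Keq = 7.7590e+05 ⇒ Q<K, forward
Step 1:
                  G         J         L
  init        4.738   0.04124     0.015
  Δ        -0.04053  -0.04053   0.01351
  eq          4.697 7.0773e-04   0.02851
  solve Keq expr → x = 0.01351; check Q = 7.7590e+05

Q₀ = 2.011; Q < K (proceeds forward)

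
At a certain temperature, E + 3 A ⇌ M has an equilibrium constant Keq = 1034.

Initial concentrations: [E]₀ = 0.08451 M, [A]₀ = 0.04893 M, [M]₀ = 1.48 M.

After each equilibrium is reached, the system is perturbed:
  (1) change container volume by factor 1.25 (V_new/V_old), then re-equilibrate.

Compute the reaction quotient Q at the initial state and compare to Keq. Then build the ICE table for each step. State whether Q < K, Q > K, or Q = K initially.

Q₀ = 1.4950e+05 vs Keq = 1034 ⇒ Q>K, reverse
Step 1:
                  E         A         M
  I         0.08451   0.04893      1.48
  C         0.05518    0.1655  -0.05518
  E          0.1397    0.2145     1.425
  solve Keq expr → x = -0.05518; check Q = 1034
Then change container volume by factor 1.25 (V_new/V_old).
Step 2:
                  E         A         M
  I          0.1118    0.1716      1.14
  C         0.01172   0.03517  -0.01172
  E          0.1235    0.2067     1.128
  solve Keq expr → x = -0.01172; check Q = 1034

Q₀ = 1.4950e+05; Q > K (proceeds reverse)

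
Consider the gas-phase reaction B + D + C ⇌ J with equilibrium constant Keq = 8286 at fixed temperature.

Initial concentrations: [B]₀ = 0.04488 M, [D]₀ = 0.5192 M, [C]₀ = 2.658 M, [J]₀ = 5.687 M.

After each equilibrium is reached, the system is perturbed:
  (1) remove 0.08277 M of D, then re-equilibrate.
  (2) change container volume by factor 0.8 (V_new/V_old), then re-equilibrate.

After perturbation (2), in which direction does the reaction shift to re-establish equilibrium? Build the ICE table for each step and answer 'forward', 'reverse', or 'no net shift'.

Q₀ = 91.82 vs Keq = 8286 ⇒ Q<K, forward
Step 1:
                  B         D         C         J
  init      0.04488    0.5192     2.658     5.687
  Δ        -0.04432  -0.04432  -0.04432   0.04432
  eq      5.5728e-04    0.4749     2.614     5.731
  solve Keq expr → x = 0.04432; check Q = 8286
Then remove 0.08277 M of D.
Step 2:
                  B         D         C         J
  init    5.5728e-04    0.3921     2.614     5.731
  Δ       1.1739e-04 1.1739e-04 1.1739e-04 -1.1739e-04
  eq      6.7468e-04    0.3922     2.614     5.731
  solve Keq expr → x = -1.1739e-04; check Q = 8286
Then change container volume by factor 0.8 (V_new/V_old).
Step 3:
                  B         D         C         J
  init    8.4334e-04    0.4903     3.267     7.164
  Δ       -3.0320e-04 -3.0320e-04 -3.0320e-04 3.0320e-04
  eq      5.4015e-04      0.49     3.267     7.164
  solve Keq expr → x = 3.0320e-04; check Q = 8286

Direction: forward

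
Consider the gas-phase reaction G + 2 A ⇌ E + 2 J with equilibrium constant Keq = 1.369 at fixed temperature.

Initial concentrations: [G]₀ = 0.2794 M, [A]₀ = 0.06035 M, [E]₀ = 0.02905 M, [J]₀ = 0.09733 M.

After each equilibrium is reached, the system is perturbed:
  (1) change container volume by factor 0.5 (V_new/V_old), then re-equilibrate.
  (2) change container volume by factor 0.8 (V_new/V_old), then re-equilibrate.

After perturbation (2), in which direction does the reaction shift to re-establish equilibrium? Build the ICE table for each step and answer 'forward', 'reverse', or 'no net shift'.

Q₀ = 0.2704 vs Keq = 1.369 ⇒ Q<K, forward
Step 1:
                  G         A         E         J
  Initial    0.2794   0.06035   0.02905   0.09733
  Change   -0.01068  -0.02135   0.01068   0.02135
  Equil      0.2687     0.039   0.03973    0.1187
  solve Keq expr → x = 0.01068; check Q = 1.369
Then change container volume by factor 0.5 (V_new/V_old).
Step 2:
                  G         A         E         J
  Initial    0.5374     0.078   0.07945    0.2374
  Change          0         0         0         0
  Equil      0.5374     0.078   0.07945    0.2374
  solve Keq expr → x = 0; check Q = 1.369
Then change container volume by factor 0.8 (V_new/V_old).
Step 3:
                  G         A         E         J
  Initial    0.6718    0.0975   0.09931    0.2967
  Change          0         0         0         0
  Equil      0.6718    0.0975   0.09931    0.2967
  solve Keq expr → x = 0; check Q = 1.369

Direction: no net shift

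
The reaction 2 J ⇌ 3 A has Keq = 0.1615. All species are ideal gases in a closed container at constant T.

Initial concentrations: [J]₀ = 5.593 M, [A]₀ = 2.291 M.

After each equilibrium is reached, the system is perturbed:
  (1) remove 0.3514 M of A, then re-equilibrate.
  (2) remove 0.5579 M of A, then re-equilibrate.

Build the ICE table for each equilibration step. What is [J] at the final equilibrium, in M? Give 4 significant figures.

[J]_eq = 5.397 M

Q₀ = 0.3844 vs Keq = 0.1615 ⇒ Q>K, reverse
Step 1:
                    J           A
  Initial       5.593       2.291
  Change       0.3378     -0.5067
  Equil         5.931       1.784
  solve Keq expr → x = -0.1689; check Q = 0.1615
Then remove 0.3514 M of A.
Step 2:
                    J           A
  Initial       5.931       1.433
  Change      -0.2065      0.3097
  Equil         5.724       1.743
  solve Keq expr → x = 0.1032; check Q = 0.1615
Then remove 0.5579 M of A.
Step 3:
                    J           A
  Initial       5.724       1.185
  Change      -0.3272      0.4908
  Equil         5.397       1.676
  solve Keq expr → x = 0.1636; check Q = 0.1615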